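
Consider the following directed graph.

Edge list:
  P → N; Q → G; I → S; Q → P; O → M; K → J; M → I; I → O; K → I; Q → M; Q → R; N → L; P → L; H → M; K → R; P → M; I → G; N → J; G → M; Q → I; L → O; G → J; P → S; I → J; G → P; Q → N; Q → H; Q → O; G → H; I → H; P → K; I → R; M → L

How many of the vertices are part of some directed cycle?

A vertex is on a directed cycle iff it belongs to a strongly connected component of size ≥ 2 (or has a self-loop).
The vertices on cycles are {G, H, I, K, L, M, N, O, P} — 9 in total.

9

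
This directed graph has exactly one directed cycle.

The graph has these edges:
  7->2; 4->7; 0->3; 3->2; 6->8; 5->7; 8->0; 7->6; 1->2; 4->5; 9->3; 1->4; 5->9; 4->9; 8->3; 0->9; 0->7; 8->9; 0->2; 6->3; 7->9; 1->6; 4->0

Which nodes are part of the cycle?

DFS with gray/black marking from 6:
6 gray
  8 gray
    0 gray
      9 gray
        3 gray
          2 gray
          2 black
        3 black
      9 black
      7 gray
        7→6: 6 is gray → back edge
Back edge closes the cycle 6 → 8 → 0 → 7 → 6; its vertices are {0, 6, 7, 8}.

0, 6, 7, 8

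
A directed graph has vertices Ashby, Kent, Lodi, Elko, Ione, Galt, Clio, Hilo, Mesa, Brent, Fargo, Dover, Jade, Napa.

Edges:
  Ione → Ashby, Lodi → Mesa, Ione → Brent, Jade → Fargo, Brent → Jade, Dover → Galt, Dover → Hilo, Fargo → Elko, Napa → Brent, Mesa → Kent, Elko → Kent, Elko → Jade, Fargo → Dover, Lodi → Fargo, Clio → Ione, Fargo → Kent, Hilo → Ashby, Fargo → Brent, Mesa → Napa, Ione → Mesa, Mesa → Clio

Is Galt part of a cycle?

No

Galt lies on a cycle iff there is a path from Galt back to itself.
Exploring from Galt, it never reaches itself; equivalently, its strongly connected component is a singleton.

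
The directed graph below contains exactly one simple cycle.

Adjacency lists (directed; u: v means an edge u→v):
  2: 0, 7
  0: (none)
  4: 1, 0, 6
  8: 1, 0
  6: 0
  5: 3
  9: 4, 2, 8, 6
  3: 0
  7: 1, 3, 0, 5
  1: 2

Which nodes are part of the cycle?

1, 2, 7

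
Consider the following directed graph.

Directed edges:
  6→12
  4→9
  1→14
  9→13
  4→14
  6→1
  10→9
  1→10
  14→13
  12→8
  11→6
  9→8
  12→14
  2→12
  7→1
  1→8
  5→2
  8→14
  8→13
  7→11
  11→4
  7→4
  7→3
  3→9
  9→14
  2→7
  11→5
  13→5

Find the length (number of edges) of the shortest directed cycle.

For each vertex v, BFS finds the shortest path from v back to v.
The shortest such closed walk is 7 → 11 → 5 → 2 → 7, length 4.

4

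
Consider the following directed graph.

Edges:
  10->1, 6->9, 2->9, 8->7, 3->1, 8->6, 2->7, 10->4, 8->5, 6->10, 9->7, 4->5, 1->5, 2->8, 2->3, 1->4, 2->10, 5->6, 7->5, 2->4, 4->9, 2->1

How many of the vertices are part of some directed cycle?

A vertex is on a directed cycle iff it belongs to a strongly connected component of size ≥ 2 (or has a self-loop).
The vertices on cycles are {1, 4, 5, 6, 7, 9, 10} — 7 in total.

7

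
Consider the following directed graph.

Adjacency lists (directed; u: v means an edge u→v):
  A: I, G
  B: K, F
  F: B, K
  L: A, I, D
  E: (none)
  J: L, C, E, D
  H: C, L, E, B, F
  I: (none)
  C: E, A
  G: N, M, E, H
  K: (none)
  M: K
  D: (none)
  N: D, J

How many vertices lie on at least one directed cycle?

A vertex is on a directed cycle iff it belongs to a strongly connected component of size ≥ 2 (or has a self-loop).
The vertices on cycles are {A, B, C, F, G, H, J, L, N} — 9 in total.

9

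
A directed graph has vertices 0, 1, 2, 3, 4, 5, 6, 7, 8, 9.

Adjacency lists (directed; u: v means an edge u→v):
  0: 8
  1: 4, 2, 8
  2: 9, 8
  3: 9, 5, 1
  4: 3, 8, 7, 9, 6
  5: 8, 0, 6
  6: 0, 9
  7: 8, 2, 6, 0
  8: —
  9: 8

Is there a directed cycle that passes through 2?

No

2 lies on a cycle iff there is a path from 2 back to itself.
Exploring from 2, it never reaches itself; equivalently, its strongly connected component is a singleton.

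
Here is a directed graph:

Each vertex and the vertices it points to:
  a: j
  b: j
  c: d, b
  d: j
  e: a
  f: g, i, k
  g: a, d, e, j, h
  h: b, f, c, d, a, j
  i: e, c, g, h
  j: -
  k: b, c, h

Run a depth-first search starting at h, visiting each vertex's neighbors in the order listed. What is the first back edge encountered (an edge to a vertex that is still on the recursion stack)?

g→h

DFS from h (visiting each vertex's neighbors in the order listed); mark gray on enter, black on exit:
h gray
  b gray
    j gray
    j black
  b black
  f gray
    g gray
      a gray
        a→j: j black — skip
      a black
      d gray
        d→j: j black — skip
      d black
      e gray
        e→a: a black — skip
      e black
      g→j: j black — skip
      g→h: h is gray → back edge
First back edge: g → h.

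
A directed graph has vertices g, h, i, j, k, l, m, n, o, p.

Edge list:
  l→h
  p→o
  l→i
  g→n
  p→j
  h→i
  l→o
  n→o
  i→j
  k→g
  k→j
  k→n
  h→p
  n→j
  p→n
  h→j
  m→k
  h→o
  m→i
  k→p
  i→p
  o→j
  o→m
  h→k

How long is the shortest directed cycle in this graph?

4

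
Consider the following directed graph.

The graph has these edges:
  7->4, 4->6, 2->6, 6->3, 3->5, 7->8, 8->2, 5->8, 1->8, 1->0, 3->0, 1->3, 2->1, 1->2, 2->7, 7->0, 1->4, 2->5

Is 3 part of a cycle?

3 is on a cycle iff 3 can reach itself via ≥1 edge.
3 → 5 → 8 → 2 → 6 → 3 — yes.

Yes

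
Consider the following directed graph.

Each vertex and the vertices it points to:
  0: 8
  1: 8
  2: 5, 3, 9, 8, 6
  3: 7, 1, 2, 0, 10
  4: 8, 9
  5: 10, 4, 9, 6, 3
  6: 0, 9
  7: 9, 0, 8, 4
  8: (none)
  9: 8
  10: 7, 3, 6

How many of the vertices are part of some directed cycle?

4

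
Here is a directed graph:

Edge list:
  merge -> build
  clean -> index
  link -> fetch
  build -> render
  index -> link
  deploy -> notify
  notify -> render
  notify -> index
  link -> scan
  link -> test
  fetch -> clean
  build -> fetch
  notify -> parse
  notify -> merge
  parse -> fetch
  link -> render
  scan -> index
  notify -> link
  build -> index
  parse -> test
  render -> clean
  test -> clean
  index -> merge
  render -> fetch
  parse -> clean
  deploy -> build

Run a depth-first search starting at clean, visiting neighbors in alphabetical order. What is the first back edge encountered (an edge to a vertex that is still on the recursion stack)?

fetch→clean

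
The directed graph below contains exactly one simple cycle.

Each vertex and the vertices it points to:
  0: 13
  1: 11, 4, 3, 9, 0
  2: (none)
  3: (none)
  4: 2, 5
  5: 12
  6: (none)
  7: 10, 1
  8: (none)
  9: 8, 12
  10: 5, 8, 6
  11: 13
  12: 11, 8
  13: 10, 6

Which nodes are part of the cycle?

5, 10, 11, 12, 13

DFS with gray/black marking from 11:
11 gray
  13 gray
    10 gray
      5 gray
        12 gray
          12→11: 11 is gray → back edge
Back edge closes the cycle 11 → 13 → 10 → 5 → 12 → 11; its vertices are {5, 10, 11, 12, 13}.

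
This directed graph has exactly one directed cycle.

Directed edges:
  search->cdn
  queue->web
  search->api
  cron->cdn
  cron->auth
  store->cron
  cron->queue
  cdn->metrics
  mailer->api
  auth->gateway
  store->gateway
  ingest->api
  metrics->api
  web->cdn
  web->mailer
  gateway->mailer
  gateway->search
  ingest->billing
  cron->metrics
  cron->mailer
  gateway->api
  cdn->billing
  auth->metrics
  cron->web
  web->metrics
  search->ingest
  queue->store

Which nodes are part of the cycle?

cron, queue, store

DFS with gray/black marking from queue:
queue gray
  store gray
    gateway gray
      search gray
        api gray
        api black
        cdn gray
          metrics gray
            metrics→api: api black — skip
          metrics black
          billing gray
          billing black
        cdn black
        ingest gray
          ingest→billing: billing black — skip
          ingest→api: api black — skip
        ingest black
      search black
      gateway→api: api black — skip
      mailer gray
        mailer→api: api black — skip
      mailer black
    gateway black
    cron gray
      auth gray
        auth→metrics: metrics black — skip
        auth→gateway: gateway black — skip
      auth black
      cron→cdn: cdn black — skip
      cron→queue: queue is gray → back edge
Back edge closes the cycle queue → store → cron → queue; its vertices are {cron, queue, store}.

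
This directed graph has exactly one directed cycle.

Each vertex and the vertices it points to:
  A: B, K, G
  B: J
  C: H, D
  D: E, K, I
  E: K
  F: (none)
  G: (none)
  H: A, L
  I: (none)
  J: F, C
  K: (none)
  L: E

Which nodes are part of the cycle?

DFS with gray/black marking from J:
J gray
  F gray
  F black
  C gray
    H gray
      A gray
        B gray
          B→J: J is gray → back edge
Back edge closes the cycle J → C → H → A → B → J; its vertices are {A, B, C, H, J}.

A, B, C, H, J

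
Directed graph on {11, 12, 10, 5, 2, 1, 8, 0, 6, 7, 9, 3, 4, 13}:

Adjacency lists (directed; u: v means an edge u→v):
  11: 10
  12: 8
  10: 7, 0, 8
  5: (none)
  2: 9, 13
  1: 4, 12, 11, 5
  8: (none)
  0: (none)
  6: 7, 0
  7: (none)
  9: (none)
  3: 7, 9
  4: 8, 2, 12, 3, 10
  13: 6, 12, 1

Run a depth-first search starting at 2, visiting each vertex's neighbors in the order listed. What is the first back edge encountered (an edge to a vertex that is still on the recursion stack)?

DFS from 2 (visiting each vertex's neighbors in the order listed); mark gray on enter, black on exit:
2 gray
  9 gray
  9 black
  13 gray
    6 gray
      7 gray
      7 black
      0 gray
      0 black
    6 black
    12 gray
      8 gray
      8 black
    12 black
    1 gray
      4 gray
        4→8: 8 black — skip
        4→2: 2 is gray → back edge
First back edge: 4 → 2.

4->2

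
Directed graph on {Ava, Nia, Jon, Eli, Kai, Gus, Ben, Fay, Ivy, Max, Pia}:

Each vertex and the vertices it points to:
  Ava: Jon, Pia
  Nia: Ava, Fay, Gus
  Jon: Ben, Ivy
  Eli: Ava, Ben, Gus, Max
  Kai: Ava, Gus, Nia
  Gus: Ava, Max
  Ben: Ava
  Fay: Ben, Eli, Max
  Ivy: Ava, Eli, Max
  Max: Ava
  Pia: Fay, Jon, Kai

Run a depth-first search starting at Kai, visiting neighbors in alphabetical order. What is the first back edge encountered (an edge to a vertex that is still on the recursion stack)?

Ben→Ava

DFS from Kai (visiting neighbors in alphabetical order); mark gray on enter, black on exit:
Kai gray
  Ava gray
    Jon gray
      Ben gray
        Ben→Ava: Ava is gray → back edge
First back edge: Ben → Ava.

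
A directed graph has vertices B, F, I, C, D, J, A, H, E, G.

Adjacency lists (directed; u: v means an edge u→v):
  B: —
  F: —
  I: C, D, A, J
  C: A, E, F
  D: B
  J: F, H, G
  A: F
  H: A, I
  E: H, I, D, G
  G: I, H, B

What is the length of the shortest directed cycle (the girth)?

3

For each vertex v, BFS finds the shortest path from v back to v.
The shortest such closed walk is E → I → C → E, length 3.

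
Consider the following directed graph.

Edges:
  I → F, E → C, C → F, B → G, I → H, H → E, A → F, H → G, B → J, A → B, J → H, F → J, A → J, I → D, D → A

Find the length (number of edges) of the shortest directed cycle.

5

For each vertex v, BFS finds the shortest path from v back to v.
The shortest such closed walk is H → E → C → F → J → H, length 5.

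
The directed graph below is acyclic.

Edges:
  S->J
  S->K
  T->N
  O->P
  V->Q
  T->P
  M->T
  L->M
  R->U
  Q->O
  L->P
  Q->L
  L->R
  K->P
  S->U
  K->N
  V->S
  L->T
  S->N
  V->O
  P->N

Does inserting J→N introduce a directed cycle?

No

Adding J→N creates a cycle iff N can already reach J.
Explore from N: no path reaches J. The graph stays acyclic.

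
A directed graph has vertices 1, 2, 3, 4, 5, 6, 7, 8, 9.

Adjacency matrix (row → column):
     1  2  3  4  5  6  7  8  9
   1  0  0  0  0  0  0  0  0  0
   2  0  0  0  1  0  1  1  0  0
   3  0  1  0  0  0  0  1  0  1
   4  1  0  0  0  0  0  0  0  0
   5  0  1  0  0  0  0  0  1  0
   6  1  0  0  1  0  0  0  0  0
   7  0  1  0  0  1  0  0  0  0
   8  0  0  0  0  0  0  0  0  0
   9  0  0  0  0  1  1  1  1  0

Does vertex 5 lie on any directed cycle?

5 is on a cycle iff 5 can reach itself via ≥1 edge.
5 → 2 → 7 → 5 — yes.

Yes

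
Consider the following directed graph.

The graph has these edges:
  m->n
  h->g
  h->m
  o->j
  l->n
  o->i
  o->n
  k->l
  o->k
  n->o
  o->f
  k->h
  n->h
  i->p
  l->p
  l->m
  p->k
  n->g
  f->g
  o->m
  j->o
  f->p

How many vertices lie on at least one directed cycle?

A vertex is on a directed cycle iff it belongs to a strongly connected component of size ≥ 2 (or has a self-loop).
The vertices on cycles are {f, h, i, j, k, l, m, n, o, p} — 10 in total.

10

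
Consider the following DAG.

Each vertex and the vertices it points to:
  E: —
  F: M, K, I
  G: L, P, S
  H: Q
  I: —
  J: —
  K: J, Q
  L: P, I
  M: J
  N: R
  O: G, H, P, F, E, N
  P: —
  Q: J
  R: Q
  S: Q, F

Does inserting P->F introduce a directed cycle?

Adding P→F creates a cycle iff F can already reach P.
Explore from F: no path reaches P. The graph stays acyclic.

No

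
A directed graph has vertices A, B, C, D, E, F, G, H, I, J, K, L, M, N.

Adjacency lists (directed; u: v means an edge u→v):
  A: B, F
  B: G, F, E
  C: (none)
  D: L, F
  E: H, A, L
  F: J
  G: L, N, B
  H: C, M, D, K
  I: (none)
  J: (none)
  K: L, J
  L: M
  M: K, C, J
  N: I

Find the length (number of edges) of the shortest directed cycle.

For each vertex v, BFS finds the shortest path from v back to v.
The shortest such closed walk is B → G → B, length 2.

2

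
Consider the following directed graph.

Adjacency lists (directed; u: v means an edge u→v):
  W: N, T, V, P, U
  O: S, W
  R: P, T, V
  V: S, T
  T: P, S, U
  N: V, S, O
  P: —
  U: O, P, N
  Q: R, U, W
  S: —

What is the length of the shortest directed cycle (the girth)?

For each vertex v, BFS finds the shortest path from v back to v.
The shortest such closed walk is U → O → W → U, length 3.

3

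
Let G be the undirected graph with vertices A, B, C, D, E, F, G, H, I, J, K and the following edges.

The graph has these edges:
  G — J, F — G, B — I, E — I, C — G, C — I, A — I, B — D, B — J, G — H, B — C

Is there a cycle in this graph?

Yes

DFS, tracking each vertex's parent; an edge to a visited non-parent vertex closes a cycle.
Start from E:
visit E (parent –)
  visit I (parent E)
    visit C (parent I)
      visit G (parent C)
        visit H (parent G)
          H–G: parent, skip
        visit J (parent G)
          visit B (parent J)
            B–C: C visited and ≠ parent → cycle
Cycle: C – G – J – B – C.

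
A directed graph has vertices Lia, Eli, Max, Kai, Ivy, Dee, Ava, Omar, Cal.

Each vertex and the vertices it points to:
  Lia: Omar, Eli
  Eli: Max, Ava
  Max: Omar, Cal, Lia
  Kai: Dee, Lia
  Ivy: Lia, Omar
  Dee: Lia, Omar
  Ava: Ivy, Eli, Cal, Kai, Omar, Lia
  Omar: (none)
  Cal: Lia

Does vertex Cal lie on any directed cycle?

Yes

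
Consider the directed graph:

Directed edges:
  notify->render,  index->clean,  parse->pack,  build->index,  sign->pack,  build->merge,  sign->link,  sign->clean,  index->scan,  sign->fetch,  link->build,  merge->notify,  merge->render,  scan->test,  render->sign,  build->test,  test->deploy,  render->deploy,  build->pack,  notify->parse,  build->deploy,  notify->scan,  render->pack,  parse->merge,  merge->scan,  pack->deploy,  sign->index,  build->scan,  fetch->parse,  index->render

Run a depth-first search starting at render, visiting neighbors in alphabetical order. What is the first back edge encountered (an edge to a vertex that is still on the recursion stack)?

notify->parse

DFS from render (visiting neighbors in alphabetical order); mark gray on enter, black on exit:
render gray
  deploy gray
  deploy black
  pack gray
    pack→deploy: deploy black — skip
  pack black
  sign gray
    clean gray
    clean black
    fetch gray
      parse gray
        merge gray
          notify gray
            notify→parse: parse is gray → back edge
First back edge: notify → parse.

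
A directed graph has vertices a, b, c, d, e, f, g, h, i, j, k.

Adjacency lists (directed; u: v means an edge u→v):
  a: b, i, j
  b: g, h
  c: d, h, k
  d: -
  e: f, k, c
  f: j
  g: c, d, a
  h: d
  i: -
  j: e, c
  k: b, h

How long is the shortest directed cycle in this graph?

For each vertex v, BFS finds the shortest path from v back to v.
The shortest such closed walk is a → b → g → a, length 3.

3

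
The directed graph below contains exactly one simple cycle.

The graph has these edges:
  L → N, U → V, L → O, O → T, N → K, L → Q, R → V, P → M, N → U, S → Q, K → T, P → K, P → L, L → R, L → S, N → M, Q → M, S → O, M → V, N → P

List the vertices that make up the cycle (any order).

L, N, P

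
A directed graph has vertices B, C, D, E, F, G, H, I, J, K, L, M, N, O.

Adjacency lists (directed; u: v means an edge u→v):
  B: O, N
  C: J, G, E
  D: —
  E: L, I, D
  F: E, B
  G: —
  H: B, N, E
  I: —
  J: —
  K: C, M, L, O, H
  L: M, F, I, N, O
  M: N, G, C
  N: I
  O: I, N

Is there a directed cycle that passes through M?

Yes

M is on a cycle iff M can reach itself via ≥1 edge.
M → C → E → L → M — yes.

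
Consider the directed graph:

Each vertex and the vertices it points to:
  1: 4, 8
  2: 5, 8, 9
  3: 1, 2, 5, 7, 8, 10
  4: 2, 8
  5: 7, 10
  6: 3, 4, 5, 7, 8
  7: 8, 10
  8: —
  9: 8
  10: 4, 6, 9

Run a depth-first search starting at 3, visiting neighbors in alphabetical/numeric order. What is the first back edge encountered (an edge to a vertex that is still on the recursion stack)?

10→4

DFS from 3 (visiting neighbors in alphabetical/numeric order); mark gray on enter, black on exit:
3 gray
  1 gray
    4 gray
      2 gray
        5 gray
          7 gray
            8 gray
            8 black
            10 gray
              10→4: 4 is gray → back edge
First back edge: 10 → 4.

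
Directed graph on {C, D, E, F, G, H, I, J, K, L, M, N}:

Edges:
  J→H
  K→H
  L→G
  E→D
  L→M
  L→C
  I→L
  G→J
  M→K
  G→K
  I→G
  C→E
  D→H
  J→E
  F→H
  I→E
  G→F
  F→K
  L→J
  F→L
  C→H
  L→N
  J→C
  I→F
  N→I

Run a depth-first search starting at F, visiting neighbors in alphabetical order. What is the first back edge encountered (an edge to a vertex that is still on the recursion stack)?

G→F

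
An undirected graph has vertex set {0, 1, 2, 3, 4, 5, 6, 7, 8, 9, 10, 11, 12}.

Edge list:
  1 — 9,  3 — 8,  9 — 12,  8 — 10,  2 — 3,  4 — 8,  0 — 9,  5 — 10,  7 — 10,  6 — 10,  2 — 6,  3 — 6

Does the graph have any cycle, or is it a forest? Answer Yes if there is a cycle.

Yes

DFS, tracking each vertex's parent; an edge to a visited non-parent vertex closes a cycle.
Start from 1:
visit 1 (parent –)
  visit 9 (parent 1)
    9–1: parent, skip
    visit 12 (parent 9)
      12–9: parent, skip
    visit 0 (parent 9)
      0–9: parent, skip
visit 2 (parent –)
  visit 6 (parent 2)
    visit 3 (parent 6)
      visit 8 (parent 3)
        8–3: parent, skip
        visit 10 (parent 8)
          10–6: 6 visited and ≠ parent → cycle
Cycle: 6 – 3 – 8 – 10 – 6.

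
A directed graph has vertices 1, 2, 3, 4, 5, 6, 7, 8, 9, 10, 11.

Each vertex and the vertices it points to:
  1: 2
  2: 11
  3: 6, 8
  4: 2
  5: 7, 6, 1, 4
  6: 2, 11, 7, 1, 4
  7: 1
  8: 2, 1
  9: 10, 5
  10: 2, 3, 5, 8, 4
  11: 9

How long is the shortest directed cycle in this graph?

4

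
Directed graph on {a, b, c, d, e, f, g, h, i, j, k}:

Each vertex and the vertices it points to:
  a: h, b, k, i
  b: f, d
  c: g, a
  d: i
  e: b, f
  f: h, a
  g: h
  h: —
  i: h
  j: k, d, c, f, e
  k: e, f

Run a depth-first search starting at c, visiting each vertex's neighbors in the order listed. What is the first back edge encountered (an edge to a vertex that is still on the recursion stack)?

f→a

DFS from c (visiting each vertex's neighbors in the order listed); mark gray on enter, black on exit:
c gray
  g gray
    h gray
    h black
  g black
  a gray
    a→h: h black — skip
    b gray
      f gray
        f→h: h black — skip
        f→a: a is gray → back edge
First back edge: f → a.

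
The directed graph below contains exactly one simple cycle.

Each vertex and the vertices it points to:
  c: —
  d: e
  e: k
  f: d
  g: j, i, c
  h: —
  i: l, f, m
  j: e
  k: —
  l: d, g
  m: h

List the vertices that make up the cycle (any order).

g, i, l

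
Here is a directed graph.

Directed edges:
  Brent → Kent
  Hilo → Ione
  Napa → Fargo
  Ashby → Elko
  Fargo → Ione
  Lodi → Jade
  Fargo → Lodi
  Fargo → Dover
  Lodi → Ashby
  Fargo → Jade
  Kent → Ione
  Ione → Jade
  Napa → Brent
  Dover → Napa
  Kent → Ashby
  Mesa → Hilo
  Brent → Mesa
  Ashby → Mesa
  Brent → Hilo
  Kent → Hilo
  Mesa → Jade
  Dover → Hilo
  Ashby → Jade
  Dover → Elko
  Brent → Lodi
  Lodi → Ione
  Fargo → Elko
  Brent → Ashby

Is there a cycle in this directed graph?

Yes

DFS with white/gray/black marking, starting from Dover:
Dover gray
  Napa gray
    Brent gray
      Kent gray
        Ashby gray
          Jade gray
          Jade black
          Mesa gray
            Hilo gray
              Ione gray
                Ione→Jade: Jade black — skip
              Ione black
            Hilo black
            Mesa→Jade: Jade black — skip
          Mesa black
          Elko gray
          Elko black
        Ashby black
        Kent→Ione: Ione black — skip
        Kent→Hilo: Hilo black — skip
      Kent black
      Brent→Hilo: Hilo black — skip
      Brent→Ashby: Ashby black — skip
      Lodi gray
        Lodi→Jade: Jade black — skip
        Lodi→Ashby: Ashby black — skip
        Lodi→Ione: Ione black — skip
      Lodi black
      Brent→Mesa: Mesa black — skip
    Brent black
    Fargo gray
      Fargo→Jade: Jade black — skip
      Fargo→Lodi: Lodi black — skip
      Fargo→Elko: Elko black — skip
      Fargo→Dover: Dover is gray → back edge
Back edge found, so a cycle exists: Dover → Napa → Fargo → Dover.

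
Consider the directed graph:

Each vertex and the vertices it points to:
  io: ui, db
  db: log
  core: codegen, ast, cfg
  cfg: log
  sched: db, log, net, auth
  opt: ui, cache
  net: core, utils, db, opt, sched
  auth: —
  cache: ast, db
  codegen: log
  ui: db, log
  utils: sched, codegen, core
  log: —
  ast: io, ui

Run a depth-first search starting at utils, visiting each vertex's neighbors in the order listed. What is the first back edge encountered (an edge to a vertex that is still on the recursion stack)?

DFS from utils (visiting each vertex's neighbors in the order listed); mark gray on enter, black on exit:
utils gray
  sched gray
    db gray
      log gray
      log black
    db black
    sched→log: log black — skip
    net gray
      core gray
        codegen gray
          codegen→log: log black — skip
        codegen black
        ast gray
          io gray
            ui gray
              ui→db: db black — skip
              ui→log: log black — skip
            ui black
            io→db: db black — skip
          io black
          ast→ui: ui black — skip
        ast black
        cfg gray
          cfg→log: log black — skip
        cfg black
      core black
      net→utils: utils is gray → back edge
First back edge: net → utils.

net->utils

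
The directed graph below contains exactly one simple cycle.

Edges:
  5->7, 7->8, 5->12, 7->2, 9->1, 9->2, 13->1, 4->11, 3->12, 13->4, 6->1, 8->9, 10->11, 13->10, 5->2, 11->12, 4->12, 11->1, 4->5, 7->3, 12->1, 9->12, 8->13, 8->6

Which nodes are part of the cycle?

DFS with gray/black marking from 8:
8 gray
  6 gray
    1 gray
    1 black
  6 black
  9 gray
    12 gray
      12→1: 1 black — skip
    12 black
    9→1: 1 black — skip
    2 gray
    2 black
  9 black
  13 gray
    13→1: 1 black — skip
    4 gray
      11 gray
        11→12: 12 black — skip
        11→1: 1 black — skip
      11 black
      5 gray
        7 gray
          7→8: 8 is gray → back edge
Back edge closes the cycle 8 → 13 → 4 → 5 → 7 → 8; its vertices are {4, 5, 7, 8, 13}.

4, 5, 7, 8, 13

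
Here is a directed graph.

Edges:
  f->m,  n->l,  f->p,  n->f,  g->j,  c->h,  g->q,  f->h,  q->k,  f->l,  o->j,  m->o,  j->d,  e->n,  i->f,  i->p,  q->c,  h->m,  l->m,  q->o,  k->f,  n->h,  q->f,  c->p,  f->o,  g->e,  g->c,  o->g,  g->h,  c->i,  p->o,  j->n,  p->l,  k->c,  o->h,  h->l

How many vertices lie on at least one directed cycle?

A vertex is on a directed cycle iff it belongs to a strongly connected component of size ≥ 2 (or has a self-loop).
The vertices on cycles are {c, e, f, g, h, i, j, k, l, m, n, o, p, q} — 14 in total.

14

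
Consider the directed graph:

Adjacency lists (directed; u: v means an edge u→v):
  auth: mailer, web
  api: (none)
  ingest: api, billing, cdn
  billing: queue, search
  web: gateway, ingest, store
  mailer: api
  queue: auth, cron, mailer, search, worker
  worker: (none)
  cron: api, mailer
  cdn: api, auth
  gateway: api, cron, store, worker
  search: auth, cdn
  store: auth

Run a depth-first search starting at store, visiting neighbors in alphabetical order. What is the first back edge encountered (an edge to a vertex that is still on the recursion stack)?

gateway→store

DFS from store (visiting neighbors in alphabetical order); mark gray on enter, black on exit:
store gray
  auth gray
    mailer gray
      api gray
      api black
    mailer black
    web gray
      gateway gray
        gateway→api: api black — skip
        cron gray
          cron→api: api black — skip
          cron→mailer: mailer black — skip
        cron black
        gateway→store: store is gray → back edge
First back edge: gateway → store.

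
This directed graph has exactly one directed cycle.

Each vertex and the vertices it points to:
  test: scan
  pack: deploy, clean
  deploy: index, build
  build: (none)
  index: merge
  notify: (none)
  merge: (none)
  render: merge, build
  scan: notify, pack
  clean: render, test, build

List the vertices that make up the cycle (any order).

pack, scan, test, clean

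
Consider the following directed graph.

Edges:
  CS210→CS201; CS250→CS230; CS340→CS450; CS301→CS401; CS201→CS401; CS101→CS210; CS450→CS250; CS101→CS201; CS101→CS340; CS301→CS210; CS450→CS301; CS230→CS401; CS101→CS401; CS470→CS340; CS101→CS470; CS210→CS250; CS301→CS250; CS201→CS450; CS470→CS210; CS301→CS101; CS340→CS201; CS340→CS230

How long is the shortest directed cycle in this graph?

4

For each vertex v, BFS finds the shortest path from v back to v.
The shortest such closed walk is CS301 → CS210 → CS201 → CS450 → CS301, length 4.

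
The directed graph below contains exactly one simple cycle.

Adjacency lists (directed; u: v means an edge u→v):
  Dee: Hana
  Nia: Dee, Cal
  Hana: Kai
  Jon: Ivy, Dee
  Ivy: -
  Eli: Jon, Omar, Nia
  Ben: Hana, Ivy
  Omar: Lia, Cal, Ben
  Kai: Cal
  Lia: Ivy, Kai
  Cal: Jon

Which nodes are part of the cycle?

Cal, Dee, Jon, Kai, Hana

DFS with gray/black marking from Jon:
Jon gray
  Ivy gray
  Ivy black
  Dee gray
    Hana gray
      Kai gray
        Cal gray
          Cal→Jon: Jon is gray → back edge
Back edge closes the cycle Jon → Dee → Hana → Kai → Cal → Jon; its vertices are {Cal, Dee, Jon, Kai, Hana}.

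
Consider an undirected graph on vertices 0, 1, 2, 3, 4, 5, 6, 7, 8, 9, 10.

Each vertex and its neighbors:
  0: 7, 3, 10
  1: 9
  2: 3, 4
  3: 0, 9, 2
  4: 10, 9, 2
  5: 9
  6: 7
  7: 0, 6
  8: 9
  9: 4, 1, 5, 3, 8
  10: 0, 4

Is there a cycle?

Yes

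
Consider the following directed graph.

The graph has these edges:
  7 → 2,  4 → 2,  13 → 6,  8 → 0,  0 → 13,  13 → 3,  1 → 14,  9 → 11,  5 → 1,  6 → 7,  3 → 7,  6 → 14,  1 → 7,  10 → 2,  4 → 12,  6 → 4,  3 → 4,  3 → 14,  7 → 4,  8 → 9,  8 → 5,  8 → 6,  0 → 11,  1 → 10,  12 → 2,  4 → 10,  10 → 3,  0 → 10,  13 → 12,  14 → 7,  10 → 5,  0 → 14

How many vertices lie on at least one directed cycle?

7

A vertex is on a directed cycle iff it belongs to a strongly connected component of size ≥ 2 (or has a self-loop).
The vertices on cycles are {1, 3, 4, 5, 7, 10, 14} — 7 in total.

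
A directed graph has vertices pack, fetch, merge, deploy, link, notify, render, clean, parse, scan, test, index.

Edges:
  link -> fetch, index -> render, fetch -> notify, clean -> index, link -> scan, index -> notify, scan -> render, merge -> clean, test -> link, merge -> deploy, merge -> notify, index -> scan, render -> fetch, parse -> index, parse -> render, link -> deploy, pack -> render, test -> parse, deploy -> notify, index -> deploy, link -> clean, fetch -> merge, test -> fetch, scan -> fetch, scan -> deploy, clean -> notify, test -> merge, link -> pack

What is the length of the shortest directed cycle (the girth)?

5

For each vertex v, BFS finds the shortest path from v back to v.
The shortest such closed walk is fetch → merge → clean → index → render → fetch, length 5.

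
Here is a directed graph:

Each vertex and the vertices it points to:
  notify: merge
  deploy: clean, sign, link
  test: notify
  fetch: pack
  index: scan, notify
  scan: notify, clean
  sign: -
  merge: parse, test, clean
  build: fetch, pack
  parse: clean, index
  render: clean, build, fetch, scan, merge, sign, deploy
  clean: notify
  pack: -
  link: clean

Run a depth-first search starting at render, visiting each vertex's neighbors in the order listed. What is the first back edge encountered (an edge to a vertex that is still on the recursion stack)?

parse->clean

DFS from render (visiting each vertex's neighbors in the order listed); mark gray on enter, black on exit:
render gray
  clean gray
    notify gray
      merge gray
        parse gray
          parse→clean: clean is gray → back edge
First back edge: parse → clean.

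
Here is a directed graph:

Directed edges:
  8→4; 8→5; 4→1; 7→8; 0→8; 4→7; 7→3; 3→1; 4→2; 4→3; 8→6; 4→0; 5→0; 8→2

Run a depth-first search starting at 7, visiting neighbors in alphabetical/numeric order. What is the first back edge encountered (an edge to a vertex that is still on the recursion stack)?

DFS from 7 (visiting neighbors in alphabetical/numeric order); mark gray on enter, black on exit:
7 gray
  3 gray
    1 gray
    1 black
  3 black
  8 gray
    2 gray
    2 black
    4 gray
      0 gray
        0→8: 8 is gray → back edge
First back edge: 0 → 8.

0→8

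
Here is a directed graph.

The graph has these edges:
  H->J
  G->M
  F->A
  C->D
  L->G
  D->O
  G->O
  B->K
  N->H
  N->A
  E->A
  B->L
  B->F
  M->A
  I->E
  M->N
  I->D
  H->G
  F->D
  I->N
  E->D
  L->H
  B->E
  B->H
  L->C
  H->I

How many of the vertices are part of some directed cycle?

A vertex is on a directed cycle iff it belongs to a strongly connected component of size ≥ 2 (or has a self-loop).
The vertices on cycles are {G, H, I, M, N} — 5 in total.

5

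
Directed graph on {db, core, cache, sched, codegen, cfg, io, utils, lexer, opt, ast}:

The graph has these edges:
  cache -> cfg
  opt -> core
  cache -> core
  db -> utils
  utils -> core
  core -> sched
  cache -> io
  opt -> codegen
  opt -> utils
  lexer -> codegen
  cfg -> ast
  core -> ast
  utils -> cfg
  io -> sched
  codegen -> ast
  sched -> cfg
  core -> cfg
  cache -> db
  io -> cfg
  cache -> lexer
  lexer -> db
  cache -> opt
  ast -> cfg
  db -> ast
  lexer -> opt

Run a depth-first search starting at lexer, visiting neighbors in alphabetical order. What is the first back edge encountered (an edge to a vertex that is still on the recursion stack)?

DFS from lexer (visiting neighbors in alphabetical order); mark gray on enter, black on exit:
lexer gray
  codegen gray
    ast gray
      cfg gray
        cfg→ast: ast is gray → back edge
First back edge: cfg → ast.

cfg→ast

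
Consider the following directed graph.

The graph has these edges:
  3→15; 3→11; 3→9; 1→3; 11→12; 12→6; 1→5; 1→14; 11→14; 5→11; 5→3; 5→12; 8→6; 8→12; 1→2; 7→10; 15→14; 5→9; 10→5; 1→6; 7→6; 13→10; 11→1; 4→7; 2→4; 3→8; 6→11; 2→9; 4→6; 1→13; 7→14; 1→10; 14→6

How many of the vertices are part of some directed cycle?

14

A vertex is on a directed cycle iff it belongs to a strongly connected component of size ≥ 2 (or has a self-loop).
The vertices on cycles are {1, 2, 3, 4, 5, 6, 7, 8, 10, 11, 12, 13, 14, 15} — 14 in total.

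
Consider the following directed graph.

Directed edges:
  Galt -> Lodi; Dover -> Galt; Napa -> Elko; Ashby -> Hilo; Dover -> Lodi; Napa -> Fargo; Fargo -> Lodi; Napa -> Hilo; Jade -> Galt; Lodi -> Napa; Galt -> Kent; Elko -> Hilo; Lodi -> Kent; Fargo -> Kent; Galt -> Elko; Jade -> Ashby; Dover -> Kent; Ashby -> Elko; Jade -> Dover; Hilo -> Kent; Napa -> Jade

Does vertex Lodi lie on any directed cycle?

Lodi is on a cycle iff Lodi can reach itself via ≥1 edge.
Lodi → Napa → Fargo → Lodi — yes.

Yes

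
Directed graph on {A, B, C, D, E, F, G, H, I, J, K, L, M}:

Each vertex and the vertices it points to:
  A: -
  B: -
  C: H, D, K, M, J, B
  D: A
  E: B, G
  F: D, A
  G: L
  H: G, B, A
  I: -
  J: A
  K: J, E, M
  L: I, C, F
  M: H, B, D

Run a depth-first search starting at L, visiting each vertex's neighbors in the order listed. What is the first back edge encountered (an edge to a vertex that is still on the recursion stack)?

G→L

DFS from L (visiting each vertex's neighbors in the order listed); mark gray on enter, black on exit:
L gray
  I gray
  I black
  C gray
    H gray
      G gray
        G→L: L is gray → back edge
First back edge: G → L.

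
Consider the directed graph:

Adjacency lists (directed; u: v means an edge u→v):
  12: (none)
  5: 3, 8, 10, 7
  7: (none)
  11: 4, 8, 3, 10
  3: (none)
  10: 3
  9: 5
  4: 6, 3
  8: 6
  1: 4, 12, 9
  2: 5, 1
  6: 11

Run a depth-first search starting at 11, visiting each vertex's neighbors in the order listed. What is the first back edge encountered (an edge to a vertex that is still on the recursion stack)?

6->11

DFS from 11 (visiting each vertex's neighbors in the order listed); mark gray on enter, black on exit:
11 gray
  4 gray
    6 gray
      6→11: 11 is gray → back edge
First back edge: 6 → 11.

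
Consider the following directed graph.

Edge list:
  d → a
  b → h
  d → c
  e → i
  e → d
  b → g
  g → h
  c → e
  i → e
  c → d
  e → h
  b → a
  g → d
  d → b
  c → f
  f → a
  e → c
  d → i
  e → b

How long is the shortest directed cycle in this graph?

For each vertex v, BFS finds the shortest path from v back to v.
The shortest such closed walk is c → d → c, length 2.

2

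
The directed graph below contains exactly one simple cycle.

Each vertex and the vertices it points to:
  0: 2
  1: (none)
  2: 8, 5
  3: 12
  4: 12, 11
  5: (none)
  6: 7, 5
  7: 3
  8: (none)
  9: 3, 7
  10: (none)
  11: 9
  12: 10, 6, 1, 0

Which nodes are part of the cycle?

DFS with gray/black marking from 12:
12 gray
  10 gray
  10 black
  6 gray
    7 gray
      3 gray
        3→12: 12 is gray → back edge
Back edge closes the cycle 12 → 6 → 7 → 3 → 12; its vertices are {3, 6, 7, 12}.

3, 6, 7, 12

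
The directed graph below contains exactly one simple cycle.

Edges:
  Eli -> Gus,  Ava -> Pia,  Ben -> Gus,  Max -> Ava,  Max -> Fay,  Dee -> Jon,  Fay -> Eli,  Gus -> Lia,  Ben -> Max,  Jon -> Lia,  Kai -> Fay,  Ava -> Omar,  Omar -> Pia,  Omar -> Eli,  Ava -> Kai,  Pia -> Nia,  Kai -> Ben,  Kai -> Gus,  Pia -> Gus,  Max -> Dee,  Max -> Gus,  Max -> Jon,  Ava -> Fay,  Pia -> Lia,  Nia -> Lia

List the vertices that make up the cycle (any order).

DFS with gray/black marking from Max:
Max gray
  Gus gray
    Lia gray
    Lia black
  Gus black
  Dee gray
    Jon gray
      Jon→Lia: Lia black — skip
    Jon black
  Dee black
  Ava gray
    Fay gray
      Eli gray
        Eli→Gus: Gus black — skip
      Eli black
    Fay black
    Kai gray
      Kai→Gus: Gus black — skip
      Ben gray
        Ben→Gus: Gus black — skip
        Ben→Max: Max is gray → back edge
Back edge closes the cycle Max → Ava → Kai → Ben → Max; its vertices are {Ava, Ben, Kai, Max}.

Ava, Ben, Kai, Max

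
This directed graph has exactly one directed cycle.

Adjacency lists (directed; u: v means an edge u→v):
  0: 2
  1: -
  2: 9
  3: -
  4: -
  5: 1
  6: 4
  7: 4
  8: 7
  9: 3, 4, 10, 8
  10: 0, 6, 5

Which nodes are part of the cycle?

DFS with gray/black marking from 9:
9 gray
  3 gray
  3 black
  4 gray
  4 black
  10 gray
    0 gray
      2 gray
        2→9: 9 is gray → back edge
Back edge closes the cycle 9 → 10 → 0 → 2 → 9; its vertices are {0, 2, 9, 10}.

0, 2, 9, 10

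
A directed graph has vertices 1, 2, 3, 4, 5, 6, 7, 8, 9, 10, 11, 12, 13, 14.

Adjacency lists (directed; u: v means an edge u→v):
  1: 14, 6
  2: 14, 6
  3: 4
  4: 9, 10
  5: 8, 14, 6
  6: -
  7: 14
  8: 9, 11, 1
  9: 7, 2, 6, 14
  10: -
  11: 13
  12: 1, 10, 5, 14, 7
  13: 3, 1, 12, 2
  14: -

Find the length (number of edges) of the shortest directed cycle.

5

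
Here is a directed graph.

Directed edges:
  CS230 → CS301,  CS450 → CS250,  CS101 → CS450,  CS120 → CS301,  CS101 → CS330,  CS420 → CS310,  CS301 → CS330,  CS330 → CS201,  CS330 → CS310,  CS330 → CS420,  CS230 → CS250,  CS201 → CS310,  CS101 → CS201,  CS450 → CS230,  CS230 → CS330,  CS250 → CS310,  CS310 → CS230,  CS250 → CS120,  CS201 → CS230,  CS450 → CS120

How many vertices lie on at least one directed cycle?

8

A vertex is on a directed cycle iff it belongs to a strongly connected component of size ≥ 2 (or has a self-loop).
The vertices on cycles are {CS120, CS201, CS230, CS250, CS301, CS310, CS330, CS420} — 8 in total.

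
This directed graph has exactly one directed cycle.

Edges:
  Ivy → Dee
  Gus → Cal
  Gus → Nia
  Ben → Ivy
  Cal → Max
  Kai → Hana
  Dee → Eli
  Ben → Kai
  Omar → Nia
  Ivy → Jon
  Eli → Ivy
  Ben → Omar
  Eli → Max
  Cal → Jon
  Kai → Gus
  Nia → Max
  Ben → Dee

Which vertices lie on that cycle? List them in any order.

Dee, Eli, Ivy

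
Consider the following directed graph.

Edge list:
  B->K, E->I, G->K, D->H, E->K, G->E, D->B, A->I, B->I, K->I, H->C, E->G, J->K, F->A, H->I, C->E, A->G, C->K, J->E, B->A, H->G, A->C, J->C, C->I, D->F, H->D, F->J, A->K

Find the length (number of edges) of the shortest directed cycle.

For each vertex v, BFS finds the shortest path from v back to v.
The shortest such closed walk is D → H → D, length 2.

2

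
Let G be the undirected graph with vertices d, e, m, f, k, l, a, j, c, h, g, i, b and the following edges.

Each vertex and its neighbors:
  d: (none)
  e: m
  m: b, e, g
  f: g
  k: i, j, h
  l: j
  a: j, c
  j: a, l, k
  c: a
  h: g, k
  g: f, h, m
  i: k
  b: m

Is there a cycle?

No

DFS, tracking each vertex's parent; an edge to a visited non-parent vertex closes a cycle.
Start from l:
visit l (parent –)
  visit j (parent l)
    visit a (parent j)
      a–j: parent, skip
      visit c (parent a)
        c–a: parent, skip
    j–l: parent, skip
    visit k (parent j)
      visit i (parent k)
        i–k: parent, skip
      k–j: parent, skip
      visit h (parent k)
        visit g (parent h)
          visit f (parent g)
            f–g: parent, skip
          g–h: parent, skip
          visit m (parent g)
            visit b (parent m)
              b–m: parent, skip
            visit e (parent m)
              e–m: parent, skip
            m–g: parent, skip
        h–k: parent, skip
visit d (parent –)
No non-parent visited neighbor found — the graph is a forest.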